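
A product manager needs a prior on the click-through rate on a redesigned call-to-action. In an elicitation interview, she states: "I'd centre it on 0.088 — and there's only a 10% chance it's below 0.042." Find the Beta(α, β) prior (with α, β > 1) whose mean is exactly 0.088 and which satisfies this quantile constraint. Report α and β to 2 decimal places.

α ≈ 4.46, β ≈ 46.22

With mean 0.088 fixed, write α = 0.088s, β = 0.912s where s = α+β.
Need P(θ < 0.042) = 0.1 under Beta(0.088s, 0.912s). Normal approximation: (q−m)/√(m(1−m)/s) ≈ z_{0.1} = -1.28, so s ≈ 0.088·0.912·(-1.28)²/(0.042−0.088)² = 62.3.
At s = 62.3: P(θ<0.042) ≈ 0.073. Adjusting to match 0.1 gives s ≈ 50.68.
So α = 0.088·50.68 ≈ 4.46, β = 0.912·50.68 ≈ 46.22.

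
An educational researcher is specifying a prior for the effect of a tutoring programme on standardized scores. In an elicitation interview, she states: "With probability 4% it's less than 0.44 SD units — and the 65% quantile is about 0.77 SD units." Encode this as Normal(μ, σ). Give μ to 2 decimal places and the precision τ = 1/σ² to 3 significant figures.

For Normal(μ,σ), the p-quantile is μ + z_p·σ. Here z_{0.04} = -1.751, z_{0.65} = 0.3853.
So 0.44 = μ − 1.751σ and 0.77 = μ + 0.3853σ.
Subtracting: σ = (0.77 − 0.44)/(0.3853 − (-1.751)) = 0.15.
Then μ = 0.44 − (-1.751)·0.15 = 0.71.
Precision τ = 1/σ² = 1/0.1545² = 41.9.

μ = 0.71, τ = 41.9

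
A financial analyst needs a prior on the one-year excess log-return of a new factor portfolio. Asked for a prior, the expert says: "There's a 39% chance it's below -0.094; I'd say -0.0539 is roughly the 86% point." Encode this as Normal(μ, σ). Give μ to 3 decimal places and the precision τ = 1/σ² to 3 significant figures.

μ = -0.086, τ = 1150

The p-quantile of Normal(μ,σ) is μ + z_p·σ, with z_{0.39} = -0.2793 and z_{0.86} = 1.08.
Eliminate σ: μ = (z₂·x₁ − z₁·x₂)/(z₂ − z₁) = (1.08·-0.094 − (-0.2793)·-0.0539)/1.36 = -0.086.
Then σ = (x₂ − x₁)/(z₂ − z₁) = (-0.0539 − -0.094)/1.36 = 0.029.
Precision τ = 1/σ² = 1/0.02949² = 1150.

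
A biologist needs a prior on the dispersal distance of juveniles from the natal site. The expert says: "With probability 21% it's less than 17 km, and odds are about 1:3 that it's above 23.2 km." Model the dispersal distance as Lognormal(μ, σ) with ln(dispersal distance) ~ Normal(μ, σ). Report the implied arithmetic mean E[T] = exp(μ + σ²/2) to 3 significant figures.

If T ~ Lognormal(μ,σ) then ln T ~ Normal(μ,σ), so the p-quantile of ln T is μ + z_p·σ.
ln(17) = 2.833 and ln(23.2) = 3.144; z_{0.21} = -0.8064, z_{0.75} = 0.6745.
σ = (3.144 − 2.833)/(0.6745 − (-0.8064)) = 0.210.
μ = 2.833 − (-0.8064)·0.210 = 3.003.
E[T] = exp(μ + σ²/2) = exp(3.003 + 0.0220) = 20.6 km.

E[T] ≈ 20.6 km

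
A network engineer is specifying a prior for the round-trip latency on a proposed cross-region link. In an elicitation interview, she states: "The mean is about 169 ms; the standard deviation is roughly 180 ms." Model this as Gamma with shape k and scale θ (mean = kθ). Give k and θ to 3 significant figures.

k ≈ 0.882, θ ≈ 192

For Gamma(k, scale θ): mean = kθ, variance = kθ², so CV = 1/√k.
CV = SD/mean = 180/169 = 1.065, hence k = 1/CV² = 0.882.
Then θ = mean/k = 169/0.882 = 192.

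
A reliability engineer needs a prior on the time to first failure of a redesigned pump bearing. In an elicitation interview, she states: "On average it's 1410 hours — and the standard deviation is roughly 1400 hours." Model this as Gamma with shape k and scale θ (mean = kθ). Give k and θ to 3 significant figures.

For Gamma(k, scale θ): mean = kθ, variance = kθ², so CV = 1/√k.
CV = SD/mean = 1400/1410 = 0.9929, hence k = 1/CV² = 1.01.
Then θ = mean/k = 1410/1.01 = 1390.

k ≈ 1.01, θ ≈ 1390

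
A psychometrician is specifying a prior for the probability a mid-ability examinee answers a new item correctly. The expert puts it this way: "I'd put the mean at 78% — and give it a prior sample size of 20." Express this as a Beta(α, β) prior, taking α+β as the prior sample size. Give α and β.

Under the effective-sample-size interpretation, Beta(α, β) has prior mean α/(α+β) and prior sample size α+β.
So α+β = 20 and α/(α+β) = 0.78, giving α = 0.78·20 = 15.6 and β = 20 − 15.6 = 4.4.

α = 15.6, β = 4.4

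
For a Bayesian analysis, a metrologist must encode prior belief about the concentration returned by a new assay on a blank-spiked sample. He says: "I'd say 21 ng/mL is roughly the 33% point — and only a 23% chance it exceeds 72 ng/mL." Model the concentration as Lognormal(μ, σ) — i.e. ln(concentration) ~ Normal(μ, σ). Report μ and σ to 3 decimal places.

If T ~ Lognormal(μ,σ) then ln T ~ Normal(μ,σ), so the p-quantile of ln T is μ + z_p·σ.
ln(21) = 3.045 and ln(72) = 4.277; z_{0.33} = -0.4399, z_{0.77} = 0.7388.
σ = (4.277 − 3.045)/(0.7388 − (-0.4399)) = 1.045.
μ = 3.045 − (-0.4399)·1.045 = 3.504.

μ ≈ 3.504, σ ≈ 1.045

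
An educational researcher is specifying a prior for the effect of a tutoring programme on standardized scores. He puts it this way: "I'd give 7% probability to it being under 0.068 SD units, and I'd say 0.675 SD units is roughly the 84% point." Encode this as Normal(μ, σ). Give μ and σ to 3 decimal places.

The p-quantile of Normal(μ,σ) is μ + z_p·σ, with z_{0.07} = -1.476 and z_{0.84} = 0.9945.
Eliminate σ: μ = (z₂·x₁ − z₁·x₂)/(z₂ − z₁) = (0.9945·0.068 − (-1.476)·0.675)/2.47 = 0.431.
Then σ = (x₂ − x₁)/(z₂ − z₁) = (0.675 − 0.068)/2.47 = 0.246.

μ = 0.431, σ = 0.246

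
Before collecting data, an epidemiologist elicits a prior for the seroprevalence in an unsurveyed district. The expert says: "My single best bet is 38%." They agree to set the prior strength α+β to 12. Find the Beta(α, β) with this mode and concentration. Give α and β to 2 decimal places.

α = 4.80, β = 7.20

For α,β > 1 the Beta mode is (α−1)/(α+β−2). With α+β = 12, the mode is (α−1)/10.
Set (α−1)/10 = 0.38 → α = 1 + 0.38·10 = 4.80.
β = 12 − α = 7.20.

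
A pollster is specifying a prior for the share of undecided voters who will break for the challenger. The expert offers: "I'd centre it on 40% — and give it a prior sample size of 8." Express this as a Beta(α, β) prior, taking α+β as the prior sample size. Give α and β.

Under the effective-sample-size interpretation, Beta(α, β) has prior mean α/(α+β) and prior sample size α+β.
So α+β = 8 and α/(α+β) = 0.4, giving α = 0.4·8 = 3.2 and β = 8 − 3.2 = 4.8.

α = 3.2, β = 4.8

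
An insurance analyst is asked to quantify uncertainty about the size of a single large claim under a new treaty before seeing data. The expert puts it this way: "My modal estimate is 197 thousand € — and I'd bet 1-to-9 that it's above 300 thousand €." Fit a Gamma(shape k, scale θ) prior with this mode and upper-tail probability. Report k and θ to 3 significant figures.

Gamma(k,θ) with k>1 has mode (k−1)θ, so θ = 197/(k−1).
Need P(X < 300) = 0.9 with θ tied to k this way. Start at k = 2, θ = 197: P(X<300) ≈ 0.450.
Too low — raise k to concentrate. Iterating converges to k ≈ 11.5.
Then θ = 197/(11.5−1) ≈ 18.7.

k ≈ 11.5, θ ≈ 18.7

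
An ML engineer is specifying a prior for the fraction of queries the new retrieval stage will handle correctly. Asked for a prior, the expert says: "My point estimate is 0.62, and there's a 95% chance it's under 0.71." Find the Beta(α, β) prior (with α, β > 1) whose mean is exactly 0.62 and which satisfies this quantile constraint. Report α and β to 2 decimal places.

With mean 0.62 fixed, write α = 0.62s, β = 0.38s where s = α+β.
Need P(θ < 0.71) = 0.95 under Beta(0.62s, 0.38s). Normal approximation: (q−m)/√(m(1−m)/s) ≈ z_{0.95} = 1.64, so s ≈ 0.62·0.38·(1.64)²/(0.71−0.62)² = 78.7.
At s = 78.7: P(θ<0.71) ≈ 0.954. Adjusting to match 0.95 gives s ≈ 74.65.
So α = 0.62·74.65 ≈ 46.28, β = 0.38·74.65 ≈ 28.37.

α ≈ 46.28, β ≈ 28.37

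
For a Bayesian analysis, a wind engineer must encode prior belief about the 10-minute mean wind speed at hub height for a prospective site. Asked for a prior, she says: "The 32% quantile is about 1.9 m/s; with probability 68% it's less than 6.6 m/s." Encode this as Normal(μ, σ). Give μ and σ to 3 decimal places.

The p-quantile of Normal(μ,σ) is μ + z_p·σ, with z_{0.32} = -0.4677 and z_{0.68} = 0.4677.
Eliminate σ: μ = (z₂·x₁ − z₁·x₂)/(z₂ − z₁) = (0.4677·1.9 − (-0.4677)·6.6)/0.9354 = 4.250.
Then σ = (x₂ − x₁)/(z₂ − z₁) = (6.6 − 1.9)/0.9354 = 5.025.

μ = 4.250, σ = 5.025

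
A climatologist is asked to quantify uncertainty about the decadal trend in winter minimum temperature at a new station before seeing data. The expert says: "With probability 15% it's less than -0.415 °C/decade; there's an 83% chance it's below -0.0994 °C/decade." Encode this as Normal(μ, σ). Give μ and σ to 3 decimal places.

For Normal(μ,σ), the p-quantile is μ + z_p·σ. Here z_{0.15} = -1.036, z_{0.83} = 0.9542.
So -0.415 = μ − 1.036σ and -0.0994 = μ + 0.9542σ.
Subtracting: σ = (-0.0994 − -0.415)/(0.9542 − (-1.036)) = 0.159.
Then μ = -0.415 − (-1.036)·0.159 = -0.251.

μ = -0.251, σ = 0.159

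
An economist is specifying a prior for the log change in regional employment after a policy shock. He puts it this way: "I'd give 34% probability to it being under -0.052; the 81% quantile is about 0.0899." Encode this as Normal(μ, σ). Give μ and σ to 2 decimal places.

μ = -0.01, σ = 0.11

The p-quantile of Normal(μ,σ) is μ + z_p·σ, with z_{0.34} = -0.4125 and z_{0.81} = 0.8779.
Eliminate σ: μ = (z₂·x₁ − z₁·x₂)/(z₂ − z₁) = (0.8779·-0.052 − (-0.4125)·0.0899)/1.29 = -0.01.
Then σ = (x₂ − x₁)/(z₂ − z₁) = (0.0899 − -0.052)/1.29 = 0.11.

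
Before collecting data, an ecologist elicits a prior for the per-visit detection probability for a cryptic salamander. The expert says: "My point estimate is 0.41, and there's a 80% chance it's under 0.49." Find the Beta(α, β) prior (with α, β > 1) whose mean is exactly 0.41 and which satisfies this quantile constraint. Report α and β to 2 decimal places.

α ≈ 10.84, β ≈ 15.60

With mean 0.41 fixed, write α = 0.41s, β = 0.59s where s = α+β.
Need P(θ < 0.49) = 0.8 under Beta(0.41s, 0.59s). Normal approximation: (q−m)/√(m(1−m)/s) ≈ z_{0.8} = 0.842, so s ≈ 0.41·0.59·(0.842)²/(0.49−0.41)² = 26.8.
At s = 26.8: P(θ<0.49) ≈ 0.801. Adjusting to match 0.8 gives s ≈ 26.45.
So α = 0.41·26.45 ≈ 10.84, β = 0.59·26.45 ≈ 15.60.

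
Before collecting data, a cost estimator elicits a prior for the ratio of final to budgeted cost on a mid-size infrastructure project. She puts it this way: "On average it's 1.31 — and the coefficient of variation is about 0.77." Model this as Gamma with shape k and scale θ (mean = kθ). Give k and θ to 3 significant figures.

k ≈ 1.69, θ ≈ 0.777

For Gamma(k, scale θ): mean = kθ, variance = kθ², so CV = 1/√k.
CV = 0.77, hence k = 1/CV² = 1.69.
Then θ = mean/k = 1.31/1.69 = 0.777.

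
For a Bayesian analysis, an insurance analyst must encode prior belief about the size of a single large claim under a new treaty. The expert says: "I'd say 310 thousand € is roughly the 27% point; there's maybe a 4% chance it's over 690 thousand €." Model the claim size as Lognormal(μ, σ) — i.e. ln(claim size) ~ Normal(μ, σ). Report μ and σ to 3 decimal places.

μ ≈ 5.944, σ ≈ 0.339

If T ~ Lognormal(μ,σ) then ln T ~ Normal(μ,σ), so the p-quantile of ln T is μ + z_p·σ.
ln(310) = 5.737 and ln(690) = 6.537; z_{0.27} = -0.6128, z_{0.96} = 1.751.
σ = (6.537 − 5.737)/(1.751 − (-0.6128)) = 0.339.
μ = 5.737 − (-0.6128)·0.339 = 5.944.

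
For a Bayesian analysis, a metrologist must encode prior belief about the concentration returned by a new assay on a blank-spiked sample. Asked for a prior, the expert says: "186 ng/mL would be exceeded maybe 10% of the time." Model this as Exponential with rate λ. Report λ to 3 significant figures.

P(T > 186.0) = e^(−λ·186.0) = 0.1, so λ = −ln(0.1)/186.0 = 0.0124.

λ ≈ 0.0124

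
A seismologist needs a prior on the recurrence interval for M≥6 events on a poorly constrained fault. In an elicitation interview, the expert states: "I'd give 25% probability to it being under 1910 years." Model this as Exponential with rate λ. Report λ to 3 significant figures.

λ ≈ 0.000151

P(T < 1910.0) = 1 − e^(−λ·1910.0) = 0.25, so λ = −ln(1−0.25)/1910.0 = −ln(0.75)/1910.0 = 0.000151.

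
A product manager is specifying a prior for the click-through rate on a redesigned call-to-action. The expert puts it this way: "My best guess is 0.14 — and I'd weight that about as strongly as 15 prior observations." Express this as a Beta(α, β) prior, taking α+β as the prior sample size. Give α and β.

α = 2.1, β = 12.9

Under the effective-sample-size interpretation, Beta(α, β) has prior mean α/(α+β) and prior sample size α+β.
So α+β = 15 and α/(α+β) = 0.14, giving α = 0.14·15 = 2.1 and β = 15 − 2.1 = 12.9.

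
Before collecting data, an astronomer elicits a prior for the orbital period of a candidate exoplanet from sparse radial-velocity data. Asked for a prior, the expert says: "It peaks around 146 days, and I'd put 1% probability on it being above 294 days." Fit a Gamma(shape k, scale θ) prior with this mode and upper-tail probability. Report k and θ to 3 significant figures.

Gamma(k,θ) with k>1 has mode (k−1)θ, so θ = 146/(k−1).
Need P(X < 294) = 0.99 with θ tied to k this way. Start at k = 2, θ = 146: P(X<294) ≈ 0.598.
Too low — raise k to concentrate. Iterating converges to k ≈ 11.
Then θ = 146/(11−1) ≈ 14.6.

k ≈ 11, θ ≈ 14.6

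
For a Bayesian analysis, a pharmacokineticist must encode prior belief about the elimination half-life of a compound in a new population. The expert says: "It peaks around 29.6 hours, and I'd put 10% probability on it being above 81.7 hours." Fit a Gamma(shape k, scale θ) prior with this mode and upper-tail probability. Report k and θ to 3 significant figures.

Gamma(k,θ) with k>1 has mode (k−1)θ, so θ = 29.6/(k−1).
Need P(X < 81.7) = 0.9 with θ tied to k this way. Start at k = 2, θ = 29.6: P(X<81.7) ≈ 0.762.
Too low — raise k to concentrate. Iterating converges to k ≈ 2.86.
Then θ = 29.6/(2.86−1) ≈ 16.

k ≈ 2.86, θ ≈ 16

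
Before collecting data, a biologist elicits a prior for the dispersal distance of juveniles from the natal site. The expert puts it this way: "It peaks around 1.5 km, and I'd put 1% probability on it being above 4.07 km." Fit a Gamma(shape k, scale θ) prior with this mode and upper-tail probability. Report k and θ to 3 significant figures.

k ≈ 5.63, θ ≈ 0.324

Gamma(k,θ) with k>1 has mode (k−1)θ, so θ = 1.5/(k−1).
Need P(X < 4.07) = 0.99 with θ tied to k this way. Start at k = 2, θ = 1.5: P(X<4.07) ≈ 0.754.
Too low — raise k to concentrate. Iterating converges to k ≈ 5.63.
Then θ = 1.5/(5.63−1) ≈ 0.324.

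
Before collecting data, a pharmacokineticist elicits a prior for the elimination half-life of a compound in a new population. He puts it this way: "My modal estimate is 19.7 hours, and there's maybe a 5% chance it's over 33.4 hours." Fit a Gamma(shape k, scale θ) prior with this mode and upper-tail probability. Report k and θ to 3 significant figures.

k ≈ 11, θ ≈ 1.97

Gamma(k,θ) with k>1 has mode (k−1)θ, so θ = 19.7/(k−1).
Need P(X < 33.4) = 0.95 with θ tied to k this way. Start at k = 2, θ = 19.7: P(X<33.4) ≈ 0.505.
Too low — raise k to concentrate. Iterating converges to k ≈ 11.
Then θ = 19.7/(11−1) ≈ 1.97.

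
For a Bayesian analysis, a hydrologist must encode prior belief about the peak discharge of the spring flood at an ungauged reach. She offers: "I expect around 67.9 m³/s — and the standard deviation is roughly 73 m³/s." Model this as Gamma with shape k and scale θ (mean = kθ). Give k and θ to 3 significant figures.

k ≈ 0.865, θ ≈ 78.5

For Gamma(k, scale θ): mean = kθ, variance = kθ², so CV = 1/√k.
CV = SD/mean = 73/67.9 = 1.075, hence k = 1/CV² = 0.865.
Then θ = mean/k = 67.9/0.865 = 78.5.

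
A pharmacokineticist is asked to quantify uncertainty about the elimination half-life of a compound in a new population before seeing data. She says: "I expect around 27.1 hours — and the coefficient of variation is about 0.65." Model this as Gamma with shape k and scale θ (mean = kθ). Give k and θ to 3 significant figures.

For Gamma(k, scale θ): mean = kθ, variance = kθ², so CV = 1/√k.
CV = 0.65, hence k = 1/CV² = 2.37.
Then θ = mean/k = 27.1/2.37 = 11.4.

k ≈ 2.37, θ ≈ 11.4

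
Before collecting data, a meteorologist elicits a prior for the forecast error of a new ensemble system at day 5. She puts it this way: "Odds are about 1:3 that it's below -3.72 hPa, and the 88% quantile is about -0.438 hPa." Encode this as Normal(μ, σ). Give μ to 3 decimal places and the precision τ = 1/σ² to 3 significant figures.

For Normal(μ,σ), the p-quantile is μ + z_p·σ. Here z_{0.25} = -0.6745, z_{0.88} = 1.175.
So -3.72 = μ − 0.6745σ and -0.438 = μ + 1.175σ.
Subtracting: σ = (-0.438 − -3.72)/(1.175 − (-0.6745)) = 1.775.
Then μ = -3.72 − (-0.6745)·1.775 = -2.523.
Precision τ = 1/σ² = 1/1.775² = 0.318.

μ = -2.523, τ = 0.318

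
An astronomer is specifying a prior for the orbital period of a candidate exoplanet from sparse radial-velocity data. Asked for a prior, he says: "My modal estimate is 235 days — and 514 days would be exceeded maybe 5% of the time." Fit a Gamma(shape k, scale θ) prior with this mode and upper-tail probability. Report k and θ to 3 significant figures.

Gamma(k,θ) with k>1 has mode (k−1)θ, so θ = 235/(k−1).
Need P(X < 514) = 0.95 with θ tied to k this way. Start at k = 2, θ = 235: P(X<514) ≈ 0.642.
Too low — raise k to concentrate. Iterating converges to k ≈ 5.49.
Then θ = 235/(5.49−1) ≈ 52.3.

k ≈ 5.49, θ ≈ 52.3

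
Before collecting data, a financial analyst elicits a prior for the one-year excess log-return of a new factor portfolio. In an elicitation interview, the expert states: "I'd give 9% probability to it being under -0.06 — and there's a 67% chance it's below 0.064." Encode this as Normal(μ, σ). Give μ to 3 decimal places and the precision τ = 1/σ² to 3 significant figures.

The p-quantile of Normal(μ,σ) is μ + z_p·σ, with z_{0.09} = -1.341 and z_{0.67} = 0.4399.
Eliminate σ: μ = (z₂·x₁ − z₁·x₂)/(z₂ − z₁) = (0.4399·-0.06 − (-1.341)·0.064)/1.781 = 0.033.
Then σ = (x₂ − x₁)/(z₂ − z₁) = (0.064 − -0.06)/1.781 = 0.070.
Precision τ = 1/σ² = 1/0.06964² = 206.

μ = 0.033, τ = 206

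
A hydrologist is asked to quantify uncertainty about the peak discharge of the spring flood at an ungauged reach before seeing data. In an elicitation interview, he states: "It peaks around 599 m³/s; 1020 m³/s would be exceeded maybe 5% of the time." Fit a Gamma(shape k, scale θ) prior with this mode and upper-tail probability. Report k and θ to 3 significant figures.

Gamma(k,θ) with k>1 has mode (k−1)θ, so θ = 599/(k−1).
Need P(X < 1020) = 0.95 with θ tied to k this way. Start at k = 2, θ = 599: P(X<1020) ≈ 0.508.
Too low — raise k to concentrate. Iterating converges to k ≈ 10.9.
Then θ = 599/(10.9−1) ≈ 60.8.

k ≈ 10.9, θ ≈ 60.8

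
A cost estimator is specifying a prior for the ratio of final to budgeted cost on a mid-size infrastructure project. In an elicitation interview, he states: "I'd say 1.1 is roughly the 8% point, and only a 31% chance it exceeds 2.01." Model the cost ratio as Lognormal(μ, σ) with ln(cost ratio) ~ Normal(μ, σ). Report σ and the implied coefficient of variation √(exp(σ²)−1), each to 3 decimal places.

σ ≈ 0.317, CV ≈ 0.325

If T ~ Lognormal(μ,σ) then ln T ~ Normal(μ,σ), so the p-quantile of ln T is μ + z_p·σ.
ln(1.1) = 0.09531 and ln(2.01) = 0.6981; z_{0.08} = -1.405, z_{0.69} = 0.4959.
σ = (0.6981 − 0.09531)/(0.4959 − (-1.405)) = 0.317.
μ = 0.09531 − (-1.405)·0.317 = 0.541.
CV = √(exp(σ²)−1) = √(exp(0.1006)−1) = 0.325.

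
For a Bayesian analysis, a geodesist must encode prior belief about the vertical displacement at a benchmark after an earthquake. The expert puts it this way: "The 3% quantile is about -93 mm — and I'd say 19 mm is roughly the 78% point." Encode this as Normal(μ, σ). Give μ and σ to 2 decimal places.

μ = -13.60, σ = 42.22

The p-quantile of Normal(μ,σ) is μ + z_p·σ, with z_{0.03} = -1.881 and z_{0.78} = 0.7722.
Eliminate σ: μ = (z₂·x₁ − z₁·x₂)/(z₂ − z₁) = (0.7722·-93 − (-1.881)·19)/2.653 = -13.60.
Then σ = (x₂ − x₁)/(z₂ − z₁) = (19 − -93)/2.653 = 42.22.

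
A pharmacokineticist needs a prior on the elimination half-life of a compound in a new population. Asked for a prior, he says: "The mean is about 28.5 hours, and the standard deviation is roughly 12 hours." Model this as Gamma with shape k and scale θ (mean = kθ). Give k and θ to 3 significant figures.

For Gamma(k, scale θ): mean = kθ, variance = kθ², so CV = 1/√k.
CV = SD/mean = 12/28.5 = 0.4211, hence k = 1/CV² = 5.64.
Then θ = mean/k = 28.5/5.64 = 5.05.

k ≈ 5.64, θ ≈ 5.05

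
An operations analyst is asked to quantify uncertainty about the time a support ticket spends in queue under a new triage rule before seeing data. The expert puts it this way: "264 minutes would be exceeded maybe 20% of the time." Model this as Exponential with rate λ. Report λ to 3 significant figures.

P(T > 264.0) = e^(−λ·264.0) = 0.2, so λ = −ln(0.2)/264.0 = 0.0061.

λ ≈ 0.0061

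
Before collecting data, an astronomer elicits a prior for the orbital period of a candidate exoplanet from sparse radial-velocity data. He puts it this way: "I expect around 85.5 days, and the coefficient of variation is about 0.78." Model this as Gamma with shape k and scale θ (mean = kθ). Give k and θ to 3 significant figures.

k ≈ 1.64, θ ≈ 52

For Gamma(k, scale θ): mean = kθ, variance = kθ², so CV = 1/√k.
CV = 0.78, hence k = 1/CV² = 1.64.
Then θ = mean/k = 85.5/1.64 = 52.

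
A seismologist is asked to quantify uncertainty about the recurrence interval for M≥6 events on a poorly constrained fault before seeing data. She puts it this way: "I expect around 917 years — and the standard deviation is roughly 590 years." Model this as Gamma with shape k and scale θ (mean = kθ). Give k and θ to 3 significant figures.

k ≈ 2.42, θ ≈ 380

For Gamma(k, scale θ): mean = kθ, variance = kθ², so CV = 1/√k.
CV = SD/mean = 590/917 = 0.6434, hence k = 1/CV² = 2.42.
Then θ = mean/k = 917/2.42 = 380.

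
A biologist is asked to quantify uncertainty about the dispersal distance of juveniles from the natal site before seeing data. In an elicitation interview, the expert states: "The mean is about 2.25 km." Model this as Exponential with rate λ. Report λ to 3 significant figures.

Exponential mean = 1/λ, so λ = 1/2.25 = 0.444.

λ ≈ 0.444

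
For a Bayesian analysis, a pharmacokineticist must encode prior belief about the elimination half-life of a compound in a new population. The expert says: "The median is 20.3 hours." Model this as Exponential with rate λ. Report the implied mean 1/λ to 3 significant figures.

mean ≈ 29.3 hours

Exponential median = ln 2 / λ, so λ = ln 2 / 20.3 = 0.0341.
Mean = 1/λ = 29.3 hours.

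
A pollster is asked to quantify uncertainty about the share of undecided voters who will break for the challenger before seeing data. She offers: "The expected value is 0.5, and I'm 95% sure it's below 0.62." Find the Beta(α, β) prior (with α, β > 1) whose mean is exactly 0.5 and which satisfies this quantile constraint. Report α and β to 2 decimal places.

With mean 0.5 fixed, write α = 0.5s, β = 0.5s where s = α+β.
Need P(θ < 0.62) = 0.95 under Beta(0.5s, 0.5s). Normal approximation: (q−m)/√(m(1−m)/s) ≈ z_{0.95} = 1.64, so s ≈ 0.5·0.5·(1.64)²/(0.62−0.5)² = 47.0.
At s = 47.0: P(θ<0.62) ≈ 0.952. Adjusting to match 0.95 gives s ≈ 46.10.
So α = 0.5·46.10 ≈ 23.05, β = 0.5·46.10 ≈ 23.05.

α ≈ 23.05, β ≈ 23.05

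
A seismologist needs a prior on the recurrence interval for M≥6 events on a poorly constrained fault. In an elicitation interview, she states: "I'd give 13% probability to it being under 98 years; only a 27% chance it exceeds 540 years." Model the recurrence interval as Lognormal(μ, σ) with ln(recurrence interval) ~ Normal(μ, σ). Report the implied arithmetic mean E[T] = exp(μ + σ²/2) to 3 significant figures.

E[T] ≈ 479 years

If T ~ Lognormal(μ,σ) then ln T ~ Normal(μ,σ), so the p-quantile of ln T is μ + z_p·σ.
ln(98) = 4.585 and ln(540) = 6.292; z_{0.13} = -1.126, z_{0.73} = 0.6128.
σ = (6.292 − 4.585)/(0.6128 − (-1.126)) = 0.981.
μ = 4.585 − (-1.126)·0.981 = 5.690.
E[T] = exp(μ + σ²/2) = exp(5.690 + 0.4814) = 479 years.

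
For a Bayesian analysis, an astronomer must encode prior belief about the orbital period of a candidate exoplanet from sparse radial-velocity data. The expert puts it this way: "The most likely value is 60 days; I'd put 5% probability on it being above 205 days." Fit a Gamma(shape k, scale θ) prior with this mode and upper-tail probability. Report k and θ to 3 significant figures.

k ≈ 2.72, θ ≈ 34.9

Gamma(k,θ) with k>1 has mode (k−1)θ, so θ = 60/(k−1).
Need P(X < 205) = 0.95 with θ tied to k this way. Start at k = 2, θ = 60: P(X<205) ≈ 0.855.
Too low — raise k to concentrate. Iterating converges to k ≈ 2.72.
Then θ = 60/(2.72−1) ≈ 34.9.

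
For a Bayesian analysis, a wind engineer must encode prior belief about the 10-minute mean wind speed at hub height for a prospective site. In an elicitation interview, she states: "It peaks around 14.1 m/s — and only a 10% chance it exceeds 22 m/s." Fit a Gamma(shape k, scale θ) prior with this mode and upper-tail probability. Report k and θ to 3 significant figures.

Gamma(k,θ) with k>1 has mode (k−1)θ, so θ = 14.1/(k−1).
Need P(X < 22) = 0.9 with θ tied to k this way. Start at k = 2, θ = 14.1: P(X<22) ≈ 0.462.
Too low — raise k to concentrate. Iterating converges to k ≈ 10.5.
Then θ = 14.1/(10.5−1) ≈ 1.49.

k ≈ 10.5, θ ≈ 1.49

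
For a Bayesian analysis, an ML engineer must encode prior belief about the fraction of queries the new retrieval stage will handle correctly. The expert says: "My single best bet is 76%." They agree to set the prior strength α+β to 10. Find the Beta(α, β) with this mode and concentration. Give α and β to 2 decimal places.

α = 7.08, β = 2.92

For α,β > 1 the Beta mode is (α−1)/(α+β−2). With α+β = 10, the mode is (α−1)/8.
Set (α−1)/8 = 0.76 → α = 1 + 0.76·8 = 7.08.
β = 10 − α = 2.92.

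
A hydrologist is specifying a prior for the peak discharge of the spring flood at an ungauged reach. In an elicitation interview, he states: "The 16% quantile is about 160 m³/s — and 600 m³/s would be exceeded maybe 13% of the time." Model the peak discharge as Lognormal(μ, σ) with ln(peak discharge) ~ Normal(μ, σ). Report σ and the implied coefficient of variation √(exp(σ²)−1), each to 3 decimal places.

If T ~ Lognormal(μ,σ) then ln T ~ Normal(μ,σ), so the p-quantile of ln T is μ + z_p·σ.
ln(160) = 5.075 and ln(600) = 6.397; z_{0.16} = -0.9945, z_{0.87} = 1.126.
σ = (6.397 − 5.075)/(1.126 − (-0.9945)) = 0.623.
μ = 5.075 − (-0.9945)·0.623 = 5.695.
CV = √(exp(σ²)−1) = √(exp(0.3884)−1) = 0.689.

σ ≈ 0.623, CV ≈ 0.689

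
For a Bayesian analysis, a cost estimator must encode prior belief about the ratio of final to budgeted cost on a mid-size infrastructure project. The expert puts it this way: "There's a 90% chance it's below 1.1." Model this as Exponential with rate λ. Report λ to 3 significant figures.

λ ≈ 2.09

P(T < 1.1) = 1 − e^(−λ·1.1) = 0.9, so λ = −ln(1−0.9)/1.1 = −ln(0.1)/1.1 = 2.09.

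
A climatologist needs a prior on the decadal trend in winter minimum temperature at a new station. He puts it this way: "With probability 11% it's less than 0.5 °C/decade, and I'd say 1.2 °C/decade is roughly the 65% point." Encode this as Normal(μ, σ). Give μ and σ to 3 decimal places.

μ = 1.033, σ = 0.434

For Normal(μ,σ), the p-quantile is μ + z_p·σ. Here z_{0.11} = -1.227, z_{0.65} = 0.3853.
So 0.5 = μ − 1.227σ and 1.2 = μ + 0.3853σ.
Subtracting: σ = (1.2 − 0.5)/(0.3853 − (-1.227)) = 0.434.
Then μ = 0.5 − (-1.227)·0.434 = 1.033.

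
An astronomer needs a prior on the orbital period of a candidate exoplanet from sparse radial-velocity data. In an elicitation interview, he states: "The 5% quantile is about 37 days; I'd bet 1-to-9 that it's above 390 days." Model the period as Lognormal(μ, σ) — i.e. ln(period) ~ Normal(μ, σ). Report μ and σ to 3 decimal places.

If T ~ Lognormal(μ,σ) then ln T ~ Normal(μ,σ), so the p-quantile of ln T is μ + z_p·σ.
ln(37) = 3.611 and ln(390) = 5.966; z_{0.05} = -1.645, z_{0.9} = 1.282.
σ = (5.966 − 3.611)/(1.282 − (-1.645)) = 0.805.
μ = 3.611 − (-1.645)·0.805 = 4.935.

μ ≈ 4.935, σ ≈ 0.805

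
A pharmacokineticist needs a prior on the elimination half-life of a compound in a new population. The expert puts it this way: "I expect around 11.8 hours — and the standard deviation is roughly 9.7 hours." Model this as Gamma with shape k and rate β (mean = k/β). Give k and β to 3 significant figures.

k ≈ 1.48, β ≈ 0.125

For Gamma(k, rate β): mean = k/β, variance = k/β², so CV = 1/√k.
CV = SD/mean = 9.7/11.8 = 0.822, hence k = 1/CV² = 1.48.
Then β = k/mean = 1.48/11.8 = 0.125.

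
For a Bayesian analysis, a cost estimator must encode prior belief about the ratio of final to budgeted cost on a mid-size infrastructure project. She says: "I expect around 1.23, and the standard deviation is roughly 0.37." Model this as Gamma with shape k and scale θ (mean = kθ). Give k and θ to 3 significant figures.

k ≈ 11.1, θ ≈ 0.111

For Gamma(k, scale θ): mean = kθ, variance = kθ², so CV = 1/√k.
CV = SD/mean = 0.37/1.23 = 0.3008, hence k = 1/CV² = 11.1.
Then θ = mean/k = 1.23/11.1 = 0.111.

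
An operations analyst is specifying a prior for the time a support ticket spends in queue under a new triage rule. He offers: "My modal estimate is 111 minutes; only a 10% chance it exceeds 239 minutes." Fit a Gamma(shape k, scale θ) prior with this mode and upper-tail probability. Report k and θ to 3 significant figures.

k ≈ 4.27, θ ≈ 34

Gamma(k,θ) with k>1 has mode (k−1)θ, so θ = 111/(k−1).
Need P(X < 239) = 0.9 with θ tied to k this way. Start at k = 2, θ = 111: P(X<239) ≈ 0.634.
Too low — raise k to concentrate. Iterating converges to k ≈ 4.27.
Then θ = 111/(4.27−1) ≈ 34.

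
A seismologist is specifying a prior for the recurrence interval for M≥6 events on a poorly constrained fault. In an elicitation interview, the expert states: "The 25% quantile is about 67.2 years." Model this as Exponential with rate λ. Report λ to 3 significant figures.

P(T < 67.2) = 1 − e^(−λ·67.2) = 0.25, so λ = −ln(1−0.25)/67.2 = −ln(0.75)/67.2 = 0.00428.

λ ≈ 0.00428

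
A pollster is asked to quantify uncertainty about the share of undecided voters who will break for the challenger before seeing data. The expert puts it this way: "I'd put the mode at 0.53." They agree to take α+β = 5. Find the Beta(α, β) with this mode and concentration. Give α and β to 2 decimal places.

α = 2.59, β = 2.41

For α,β > 1 the Beta mode is (α−1)/(α+β−2). With α+β = 5, the mode is (α−1)/3.
Set (α−1)/3 = 0.53 → α = 1 + 0.53·3 = 2.59.
β = 5 − α = 2.41.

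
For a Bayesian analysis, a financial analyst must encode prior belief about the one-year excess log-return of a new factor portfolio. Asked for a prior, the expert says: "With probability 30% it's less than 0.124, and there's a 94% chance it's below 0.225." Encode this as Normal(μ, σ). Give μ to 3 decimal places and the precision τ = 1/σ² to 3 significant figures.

μ = 0.149, τ = 424

The p-quantile of Normal(μ,σ) is μ + z_p·σ, with z_{0.3} = -0.5244 and z_{0.94} = 1.555.
Eliminate σ: μ = (z₂·x₁ − z₁·x₂)/(z₂ − z₁) = (1.555·0.124 − (-0.5244)·0.225)/2.079 = 0.149.
Then σ = (x₂ − x₁)/(z₂ − z₁) = (0.225 − 0.124)/2.079 = 0.049.
Precision τ = 1/σ² = 1/0.04858² = 424.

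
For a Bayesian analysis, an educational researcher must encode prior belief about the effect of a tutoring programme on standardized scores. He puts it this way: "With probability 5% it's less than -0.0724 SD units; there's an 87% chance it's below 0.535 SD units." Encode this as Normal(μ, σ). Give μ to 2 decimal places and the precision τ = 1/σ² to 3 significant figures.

μ = 0.29, τ = 20.8

The p-quantile of Normal(μ,σ) is μ + z_p·σ, with z_{0.05} = -1.645 and z_{0.87} = 1.126.
Eliminate σ: μ = (z₂·x₁ − z₁·x₂)/(z₂ − z₁) = (1.126·-0.0724 − (-1.645)·0.535)/2.771 = 0.29.
Then σ = (x₂ − x₁)/(z₂ − z₁) = (0.535 − -0.0724)/2.771 = 0.22.
Precision τ = 1/σ² = 1/0.2192² = 20.8.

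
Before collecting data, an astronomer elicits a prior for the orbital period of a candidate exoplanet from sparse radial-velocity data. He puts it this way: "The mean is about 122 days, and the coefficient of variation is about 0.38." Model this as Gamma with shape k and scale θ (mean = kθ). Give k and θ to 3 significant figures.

k ≈ 6.93, θ ≈ 17.6

For Gamma(k, scale θ): mean = kθ, variance = kθ², so CV = 1/√k.
CV = 0.38, hence k = 1/CV² = 6.93.
Then θ = mean/k = 122/6.93 = 17.6.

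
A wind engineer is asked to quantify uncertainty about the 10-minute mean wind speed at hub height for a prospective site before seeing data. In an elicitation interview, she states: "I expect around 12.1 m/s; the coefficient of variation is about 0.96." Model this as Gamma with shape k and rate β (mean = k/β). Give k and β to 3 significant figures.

k ≈ 1.09, β ≈ 0.0897

For Gamma(k, rate β): mean = k/β, variance = k/β², so CV = 1/√k.
CV = 0.96, hence k = 1/CV² = 1.09.
Then β = k/mean = 1.09/12.1 = 0.0897.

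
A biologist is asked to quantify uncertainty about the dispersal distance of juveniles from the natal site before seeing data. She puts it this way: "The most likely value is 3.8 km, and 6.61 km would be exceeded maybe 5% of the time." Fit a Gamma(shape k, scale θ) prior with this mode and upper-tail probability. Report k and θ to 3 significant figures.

k ≈ 10.1, θ ≈ 0.417

Gamma(k,θ) with k>1 has mode (k−1)θ, so θ = 3.8/(k−1).
Need P(X < 6.61) = 0.95 with θ tied to k this way. Start at k = 2, θ = 3.8: P(X<6.61) ≈ 0.519.
Too low — raise k to concentrate. Iterating converges to k ≈ 10.1.
Then θ = 3.8/(10.1−1) ≈ 0.417.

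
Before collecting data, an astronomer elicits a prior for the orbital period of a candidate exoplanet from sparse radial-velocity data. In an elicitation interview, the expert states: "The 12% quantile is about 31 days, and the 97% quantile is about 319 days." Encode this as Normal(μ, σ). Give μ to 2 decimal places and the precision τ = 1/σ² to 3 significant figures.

For Normal(μ,σ), the p-quantile is μ + z_p·σ. Here z_{0.12} = -1.175, z_{0.97} = 1.881.
So 31 = μ − 1.175σ and 319 = μ + 1.881σ.
Subtracting: σ = (319 − 31)/(1.881 − (-1.175)) = 94.25.
Then μ = 31 − (-1.175)·94.25 = 141.74.
Precision τ = 1/σ² = 1/94.25² = 0.000113.

μ = 141.74, τ = 0.000113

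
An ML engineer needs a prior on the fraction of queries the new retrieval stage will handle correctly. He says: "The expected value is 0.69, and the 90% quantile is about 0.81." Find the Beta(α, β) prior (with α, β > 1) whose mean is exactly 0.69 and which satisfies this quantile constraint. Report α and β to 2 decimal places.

With mean 0.69 fixed, write α = 0.69s, β = 0.31s where s = α+β.
Need P(θ < 0.81) = 0.9 under Beta(0.69s, 0.31s). Normal approximation: (q−m)/√(m(1−m)/s) ≈ z_{0.9} = 1.28, so s ≈ 0.69·0.31·(1.28)²/(0.81−0.69)² = 24.4.
At s = 24.4: P(θ<0.81) ≈ 0.911. Adjusting to match 0.9 gives s ≈ 22.34.
So α = 0.69·22.34 ≈ 15.42, β = 0.31·22.34 ≈ 6.93.

α ≈ 15.42, β ≈ 6.93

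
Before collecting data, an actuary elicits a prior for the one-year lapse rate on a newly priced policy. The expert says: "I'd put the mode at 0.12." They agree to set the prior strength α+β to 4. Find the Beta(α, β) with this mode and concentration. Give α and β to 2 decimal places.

For α,β > 1 the Beta mode is (α−1)/(α+β−2). With α+β = 4, the mode is (α−1)/2.
Set (α−1)/2 = 0.12 → α = 1 + 0.12·2 = 1.24.
β = 4 − α = 2.76.

α = 1.24, β = 2.76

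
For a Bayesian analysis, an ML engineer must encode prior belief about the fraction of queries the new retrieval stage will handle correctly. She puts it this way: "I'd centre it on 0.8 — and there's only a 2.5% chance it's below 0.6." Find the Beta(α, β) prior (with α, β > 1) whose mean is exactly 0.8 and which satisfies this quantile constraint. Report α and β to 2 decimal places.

α ≈ 15.37, β ≈ 3.84

With mean 0.8 fixed, write α = 0.8s, β = 0.2s where s = α+β.
Need P(θ < 0.6) = 0.025 under Beta(0.8s, 0.2s). Normal approximation: (q−m)/√(m(1−m)/s) ≈ z_{0.025} = -1.96, so s ≈ 0.8·0.2·(-1.96)²/(0.6−0.8)² = 15.4.
At s = 15.4: P(θ<0.6) ≈ 0.038. Adjusting to match 0.025 gives s ≈ 19.22.
So α = 0.8·19.22 ≈ 15.37, β = 0.2·19.22 ≈ 3.84.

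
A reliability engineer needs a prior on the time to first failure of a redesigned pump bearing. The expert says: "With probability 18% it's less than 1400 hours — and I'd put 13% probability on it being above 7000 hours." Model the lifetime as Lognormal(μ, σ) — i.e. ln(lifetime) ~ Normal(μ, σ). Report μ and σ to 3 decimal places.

μ ≈ 7.966, σ ≈ 0.788

If T ~ Lognormal(μ,σ) then ln T ~ Normal(μ,σ), so the p-quantile of ln T is μ + z_p·σ.
ln(1400) = 7.244 and ln(7000) = 8.854; z_{0.18} = -0.9154, z_{0.87} = 1.126.
σ = (8.854 − 7.244)/(1.126 − (-0.9154)) = 0.788.
μ = 7.244 − (-0.9154)·0.788 = 7.966.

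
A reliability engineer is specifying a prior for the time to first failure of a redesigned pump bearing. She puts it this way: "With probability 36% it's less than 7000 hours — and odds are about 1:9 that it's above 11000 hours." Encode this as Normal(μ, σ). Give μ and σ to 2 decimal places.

The p-quantile of Normal(μ,σ) is μ + z_p·σ, with z_{0.36} = -0.3585 and z_{0.9} = 1.282.
Eliminate σ: μ = (z₂·x₁ − z₁·x₂)/(z₂ − z₁) = (1.282·7000 − (-0.3585)·11000)/1.64 = 7874.28.
Then σ = (x₂ − x₁)/(z₂ − z₁) = (11000 − 7000)/1.64 = 2439.01.

μ = 7874.28, σ = 2439.01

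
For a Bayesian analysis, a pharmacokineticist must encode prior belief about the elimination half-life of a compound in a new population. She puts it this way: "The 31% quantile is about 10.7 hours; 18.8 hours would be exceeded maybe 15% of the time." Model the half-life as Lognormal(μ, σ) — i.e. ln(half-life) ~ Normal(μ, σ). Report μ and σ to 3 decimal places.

μ ≈ 2.553, σ ≈ 0.368

If T ~ Lognormal(μ,σ) then ln T ~ Normal(μ,σ), so the p-quantile of ln T is μ + z_p·σ.
ln(10.7) = 2.37 and ln(18.8) = 2.934; z_{0.31} = -0.4959, z_{0.85} = 1.036.
σ = (2.934 − 2.37)/(1.036 − (-0.4959)) = 0.368.
μ = 2.37 − (-0.4959)·0.368 = 2.553.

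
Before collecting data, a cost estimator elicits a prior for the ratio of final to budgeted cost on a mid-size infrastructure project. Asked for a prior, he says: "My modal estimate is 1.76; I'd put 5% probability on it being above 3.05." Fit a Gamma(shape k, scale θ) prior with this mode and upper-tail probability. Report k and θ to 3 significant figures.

Gamma(k,θ) with k>1 has mode (k−1)θ, so θ = 1.76/(k−1).
Need P(X < 3.05) = 0.95 with θ tied to k this way. Start at k = 2, θ = 1.76: P(X<3.05) ≈ 0.517.
Too low — raise k to concentrate. Iterating converges to k ≈ 10.2.
Then θ = 1.76/(10.2−1) ≈ 0.191.

k ≈ 10.2, θ ≈ 0.191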